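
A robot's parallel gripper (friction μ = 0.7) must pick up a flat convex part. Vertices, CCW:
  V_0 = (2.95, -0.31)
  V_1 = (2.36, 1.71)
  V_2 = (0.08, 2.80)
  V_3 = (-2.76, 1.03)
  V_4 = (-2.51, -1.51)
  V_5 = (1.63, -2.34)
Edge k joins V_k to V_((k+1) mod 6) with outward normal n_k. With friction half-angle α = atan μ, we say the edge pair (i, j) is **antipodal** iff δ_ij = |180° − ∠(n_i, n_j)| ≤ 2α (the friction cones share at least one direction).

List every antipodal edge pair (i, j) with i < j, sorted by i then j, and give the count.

α = atan 0.7 = 34.99°;  2α = 69.98°
n_0 = (+0.9599, +0.2804)
n_1 = (+0.4313, +0.9022)
n_2 = (-0.5289, +0.8487)
n_3 = (-0.9952, -0.0980)
n_4 = (-0.1966, -0.9805)
n_5 = (+0.8383, -0.5451)
  (0,1): δ = 131.83°  ·
  (0,2): δ = 74.35°  ·
  (0,3): δ = 10.66°  ✓
  (0,4): δ = 62.38°  ✓
  (0,5): δ = 130.68°  ·
  (1,2): δ = 122.52°  ·
  (1,3): δ = 58.83°  ✓
  (1,4): δ = 14.21°  ✓
  (1,5): δ = 82.52°  ·
  (2,3): δ = 116.31°  ·
  (2,4): δ = 43.27°  ✓
  (2,5): δ = 25.03°  ✓
  (3,4): δ = 106.96°  ·
  (3,5): δ = 38.66°  ✓
  (4,5): δ = 111.70°  ·
antipodal pairs: 7

count = 7; pairs: (0,3), (0,4), (1,3), (1,4), (2,4), (2,5), (3,5)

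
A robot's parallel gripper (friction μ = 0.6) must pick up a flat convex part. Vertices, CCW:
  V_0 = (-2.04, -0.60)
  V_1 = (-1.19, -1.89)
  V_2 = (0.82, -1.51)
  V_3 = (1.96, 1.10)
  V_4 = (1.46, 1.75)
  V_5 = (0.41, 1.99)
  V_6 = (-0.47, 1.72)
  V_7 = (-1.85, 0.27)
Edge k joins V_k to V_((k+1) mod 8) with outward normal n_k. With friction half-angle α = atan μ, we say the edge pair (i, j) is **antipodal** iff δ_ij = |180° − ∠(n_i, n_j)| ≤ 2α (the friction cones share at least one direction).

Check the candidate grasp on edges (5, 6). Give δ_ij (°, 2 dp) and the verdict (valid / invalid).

δ = 150.64°, invalid

α = atan 0.6 = 30.96°;  2α = 61.93°
edge 5: e_5 = (-0.88, -0.27);  n_5 = (-0.2933, +0.9560)
edge 6: e_6 = (-1.38, -1.45);  n_6 = (-0.7244, +0.6894)
∠(n_5, n_6) = 29.36°
δ = |180° − 29.36°| = 150.64°
150.64° > 2α = 61.93°  →  invalid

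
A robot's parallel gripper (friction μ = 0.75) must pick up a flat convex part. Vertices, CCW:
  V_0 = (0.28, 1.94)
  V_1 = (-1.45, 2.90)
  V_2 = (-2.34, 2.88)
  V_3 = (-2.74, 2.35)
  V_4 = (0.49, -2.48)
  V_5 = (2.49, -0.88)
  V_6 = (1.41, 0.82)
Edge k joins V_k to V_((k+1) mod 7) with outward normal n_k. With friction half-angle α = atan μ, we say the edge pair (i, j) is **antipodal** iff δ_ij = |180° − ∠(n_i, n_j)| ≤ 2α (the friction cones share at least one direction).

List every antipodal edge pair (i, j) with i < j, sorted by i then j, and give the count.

α = atan 0.75 = 36.87°;  2α = 73.74°
n_0 = (+0.4852, +0.8744)
n_1 = (-0.0225, +0.9997)
n_2 = (-0.7982, +0.6024)
n_3 = (-0.8313, -0.5559)
n_4 = (+0.6247, -0.7809)
n_5 = (+0.8441, +0.5362)
n_6 = (+0.7040, +0.7102)
  (0,1): δ = 149.69°  ·
  (0,2): δ = 98.02°  ·
  (0,3): δ = 27.20°  ✓
  (0,4): δ = 67.69°  ✓
  (0,5): δ = 151.45°  ·
  (0,6): δ = 164.28°  ·
  (1,2): δ = 128.33°  ·
  (1,3): δ = 57.52°  ✓
  (1,4): δ = 37.37°  ✓
  (1,5): δ = 121.14°  ·
  (1,6): δ = 133.97°  ·
  (2,3): δ = 109.19°  ·
  (2,4): δ = 14.30°  ✓
  (2,5): δ = 69.47°  ✓
  (2,6): δ = 82.30°  ·
  (3,4): δ = 85.11°  ·
  (3,5): δ = 1.34°  ✓
  (3,6): δ = 11.48°  ✓
  (4,5): δ = 96.23°  ·
  (4,6): δ = 83.41°  ·
  (5,6): δ = 167.17°  ·
antipodal pairs: 8

count = 8; pairs: (0,3), (0,4), (1,3), (1,4), (2,4), (2,5), (3,5), (3,6)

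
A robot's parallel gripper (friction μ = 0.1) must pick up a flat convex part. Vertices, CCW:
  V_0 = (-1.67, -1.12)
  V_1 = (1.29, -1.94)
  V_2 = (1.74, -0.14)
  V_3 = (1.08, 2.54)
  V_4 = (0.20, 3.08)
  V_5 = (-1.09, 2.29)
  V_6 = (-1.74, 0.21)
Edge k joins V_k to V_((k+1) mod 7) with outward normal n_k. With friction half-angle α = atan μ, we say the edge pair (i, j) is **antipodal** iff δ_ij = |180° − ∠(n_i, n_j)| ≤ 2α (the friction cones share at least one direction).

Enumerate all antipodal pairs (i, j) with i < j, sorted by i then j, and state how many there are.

α = atan 0.1 = 5.71°;  2α = 11.42°
n_0 = (-0.2670, -0.9637)
n_1 = (+0.9701, -0.2425)
n_2 = (+0.9710, +0.2391)
n_3 = (+0.5230, +0.8523)
n_4 = (-0.5223, +0.8528)
n_5 = (-0.9545, +0.2983)
n_6 = (-0.9986, -0.0526)
  (0,1): δ = 88.55°  ·
  (0,2): δ = 60.68°  ·
  (0,3): δ = 16.05°  ·
  (0,4): δ = 46.97°  ·
  (0,5): δ = 88.13°  ·
  (0,6): δ = 108.50°  ·
  (1,2): δ = 152.13°  ·
  (1,3): δ = 107.50°  ·
  (1,4): δ = 44.48°  ·
  (1,5): δ = 3.32°  ✓
  (1,6): δ = 17.05°  ·
  (2,3): δ = 135.37°  ·
  (2,4): δ = 72.35°  ·
  (2,5): δ = 31.19°  ·
  (2,6): δ = 10.82°  ✓
  (3,4): δ = 116.98°  ·
  (3,5): δ = 75.82°  ·
  (3,6): δ = 55.45°  ·
  (4,5): δ = 138.84°  ·
  (4,6): δ = 118.47°  ·
  (5,6): δ = 159.63°  ·
antipodal pairs: 2

count = 2; pairs: (1,5), (2,6)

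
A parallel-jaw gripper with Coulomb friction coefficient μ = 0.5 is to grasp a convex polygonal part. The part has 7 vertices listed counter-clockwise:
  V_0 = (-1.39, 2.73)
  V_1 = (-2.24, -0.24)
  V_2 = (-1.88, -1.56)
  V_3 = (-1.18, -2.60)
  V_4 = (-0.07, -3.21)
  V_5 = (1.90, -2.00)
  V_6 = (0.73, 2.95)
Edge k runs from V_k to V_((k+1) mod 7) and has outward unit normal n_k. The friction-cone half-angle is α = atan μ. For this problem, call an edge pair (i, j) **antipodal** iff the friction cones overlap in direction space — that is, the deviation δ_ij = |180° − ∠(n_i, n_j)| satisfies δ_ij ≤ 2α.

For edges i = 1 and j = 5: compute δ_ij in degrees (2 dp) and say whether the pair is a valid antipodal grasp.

δ = 1.96°, valid

α = atan 0.5 = 26.57°;  2α = 53.13°
edge 1: e_1 = (+0.36, -1.32);  n_1 = (-0.9648, -0.2631)
edge 5: e_5 = (-1.17, +4.95);  n_5 = (+0.9732, +0.2300)
∠(n_1, n_5) = 178.04°
δ = |180° − 178.04°| = 1.96°
1.96° ≤ 2α = 53.13°  →  valid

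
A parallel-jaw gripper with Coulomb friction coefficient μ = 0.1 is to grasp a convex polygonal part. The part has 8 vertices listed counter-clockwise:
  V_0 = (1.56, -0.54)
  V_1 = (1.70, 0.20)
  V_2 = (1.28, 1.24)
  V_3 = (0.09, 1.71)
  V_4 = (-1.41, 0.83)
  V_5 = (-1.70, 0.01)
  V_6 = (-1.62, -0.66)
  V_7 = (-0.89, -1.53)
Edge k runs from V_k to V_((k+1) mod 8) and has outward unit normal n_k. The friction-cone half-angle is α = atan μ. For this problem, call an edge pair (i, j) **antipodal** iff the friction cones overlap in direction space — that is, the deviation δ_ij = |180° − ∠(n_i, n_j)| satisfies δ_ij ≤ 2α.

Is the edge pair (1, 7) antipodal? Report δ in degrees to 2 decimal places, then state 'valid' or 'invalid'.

δ = 90.01°, invalid

α = atan 0.1 = 5.71°;  2α = 11.42°
edge 1: e_1 = (-0.42, +1.04);  n_1 = (+0.9272, +0.3745)
edge 7: e_7 = (+2.45, +0.99);  n_7 = (+0.3747, -0.9272)
∠(n_1, n_7) = 89.99°
δ = |180° − 89.99°| = 90.01°
90.01° > 2α = 11.42°  →  invalid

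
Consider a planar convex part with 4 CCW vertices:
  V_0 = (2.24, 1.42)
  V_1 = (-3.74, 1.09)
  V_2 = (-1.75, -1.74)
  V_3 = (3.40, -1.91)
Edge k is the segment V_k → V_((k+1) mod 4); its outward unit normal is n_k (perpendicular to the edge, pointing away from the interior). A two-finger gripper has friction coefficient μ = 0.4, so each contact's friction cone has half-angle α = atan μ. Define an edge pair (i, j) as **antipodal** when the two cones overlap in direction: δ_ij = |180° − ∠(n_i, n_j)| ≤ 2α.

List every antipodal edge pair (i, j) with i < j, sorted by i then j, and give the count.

count = 2; pairs: (0,2), (1,3)

α = atan 0.4 = 21.80°;  2α = 43.60°
n_0 = (-0.0551, +0.9985)
n_1 = (-0.8180, -0.5752)
n_2 = (-0.0330, -0.9995)
n_3 = (+0.9443, +0.3290)
  (0,1): δ = 58.04°  ·
  (0,2): δ = 5.05°  ✓
  (0,3): δ = 106.05°  ·
  (1,2): δ = 127.00°  ·
  (1,3): δ = 15.91°  ✓
  (2,3): δ = 68.90°  ·
antipodal pairs: 2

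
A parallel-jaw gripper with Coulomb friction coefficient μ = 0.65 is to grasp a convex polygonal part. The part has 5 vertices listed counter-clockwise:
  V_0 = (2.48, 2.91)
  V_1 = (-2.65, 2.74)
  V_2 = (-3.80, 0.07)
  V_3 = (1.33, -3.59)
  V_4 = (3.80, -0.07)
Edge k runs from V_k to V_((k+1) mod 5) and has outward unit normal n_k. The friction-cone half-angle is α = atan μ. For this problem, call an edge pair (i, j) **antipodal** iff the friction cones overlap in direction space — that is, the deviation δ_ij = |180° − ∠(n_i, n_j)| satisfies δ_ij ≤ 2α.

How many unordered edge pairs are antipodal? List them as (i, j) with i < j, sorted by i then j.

count = 5; pairs: (0,2), (0,3), (1,3), (1,4), (2,4)

α = atan 0.65 = 33.02°;  2α = 66.05°
n_0 = (-0.0331, +0.9995)
n_1 = (-0.9184, +0.3956)
n_2 = (-0.5808, -0.8141)
n_3 = (+0.8186, -0.5744)
n_4 = (+0.9143, +0.4050)
  (0,1): δ = 115.20°  ·
  (0,2): δ = 37.40°  ✓
  (0,3): δ = 53.04°  ✓
  (0,4): δ = 111.99°  ·
  (1,2): δ = 102.20°  ·
  (1,3): δ = 11.76°  ✓
  (1,4): δ = 47.19°  ✓
  (2,3): δ = 89.55°  ·
  (2,4): δ = 30.60°  ✓
  (3,4): δ = 121.05°  ·
antipodal pairs: 5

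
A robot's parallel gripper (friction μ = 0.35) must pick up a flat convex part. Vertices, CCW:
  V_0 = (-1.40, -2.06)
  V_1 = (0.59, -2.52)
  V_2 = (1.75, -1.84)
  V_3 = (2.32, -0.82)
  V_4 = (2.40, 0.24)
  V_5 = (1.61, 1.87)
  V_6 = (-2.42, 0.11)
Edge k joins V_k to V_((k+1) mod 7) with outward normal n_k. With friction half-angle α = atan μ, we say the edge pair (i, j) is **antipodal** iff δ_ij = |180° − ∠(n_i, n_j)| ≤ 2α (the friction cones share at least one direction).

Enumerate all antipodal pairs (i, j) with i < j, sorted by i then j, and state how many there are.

count = 5; pairs: (0,5), (1,5), (2,5), (3,6), (4,6)

α = atan 0.35 = 19.29°;  2α = 38.58°
n_0 = (-0.2252, -0.9743)
n_1 = (+0.5057, -0.8627)
n_2 = (+0.8729, -0.4878)
n_3 = (+0.9972, -0.0753)
n_4 = (+0.8999, +0.4361)
n_5 = (-0.4002, +0.9164)
n_6 = (-0.9050, -0.4254)
  (0,1): δ = 136.61°  ·
  (0,2): δ = 106.18°  ·
  (0,3): δ = 81.30°  ·
  (0,4): δ = 51.13°  ·
  (0,5): δ = 36.61°  ✓
  (0,6): δ = 128.19°  ·
  (1,2): δ = 149.58°  ·
  (1,3): δ = 124.70°  ·
  (1,4): δ = 94.52°  ·
  (1,5): δ = 6.79°  ✓
  (1,6): δ = 84.80°  ·
  (2,3): δ = 155.12°  ·
  (2,4): δ = 124.94°  ·
  (2,5): δ = 37.21°  ✓
  (2,6): δ = 54.37°  ·
  (3,4): δ = 149.83°  ·
  (3,5): δ = 62.09°  ·
  (3,6): δ = 29.49°  ✓
  (4,5): δ = 92.27°  ·
  (4,6): δ = 0.68°  ✓
  (5,6): δ = 88.42°  ·
antipodal pairs: 5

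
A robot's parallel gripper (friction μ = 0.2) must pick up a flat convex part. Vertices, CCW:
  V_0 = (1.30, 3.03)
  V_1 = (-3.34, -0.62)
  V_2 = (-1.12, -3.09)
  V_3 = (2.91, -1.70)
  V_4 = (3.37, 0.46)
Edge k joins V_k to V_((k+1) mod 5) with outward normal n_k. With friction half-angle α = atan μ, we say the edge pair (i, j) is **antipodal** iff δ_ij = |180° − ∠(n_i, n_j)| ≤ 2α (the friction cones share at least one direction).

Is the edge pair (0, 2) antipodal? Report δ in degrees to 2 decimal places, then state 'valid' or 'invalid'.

α = atan 0.2 = 11.31°;  2α = 22.62°
edge 0: e_0 = (-4.64, -3.65);  n_0 = (-0.6183, +0.7860)
edge 2: e_2 = (+4.03, +1.39);  n_2 = (+0.3261, -0.9453)
∠(n_0, n_2) = 160.84°
δ = |180° − 160.84°| = 19.16°
19.16° ≤ 2α = 22.62°  →  valid

δ = 19.16°, valid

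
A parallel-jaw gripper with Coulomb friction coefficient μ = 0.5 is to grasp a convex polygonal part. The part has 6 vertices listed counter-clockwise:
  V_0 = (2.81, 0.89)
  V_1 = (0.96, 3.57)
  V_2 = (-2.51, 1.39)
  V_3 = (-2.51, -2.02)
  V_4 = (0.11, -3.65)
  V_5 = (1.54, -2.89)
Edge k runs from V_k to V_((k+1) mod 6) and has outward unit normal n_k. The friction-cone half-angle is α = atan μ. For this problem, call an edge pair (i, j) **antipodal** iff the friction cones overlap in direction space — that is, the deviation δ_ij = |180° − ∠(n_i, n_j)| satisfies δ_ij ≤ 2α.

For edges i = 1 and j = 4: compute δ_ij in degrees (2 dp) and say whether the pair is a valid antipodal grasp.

α = atan 0.5 = 26.57°;  2α = 53.13°
edge 1: e_1 = (-3.47, -2.18);  n_1 = (-0.5320, +0.8468)
edge 4: e_4 = (+1.43, +0.76);  n_4 = (+0.4693, -0.8830)
∠(n_1, n_4) = 175.85°
δ = |180° − 175.85°| = 4.15°
4.15° ≤ 2α = 53.13°  →  valid

δ = 4.15°, valid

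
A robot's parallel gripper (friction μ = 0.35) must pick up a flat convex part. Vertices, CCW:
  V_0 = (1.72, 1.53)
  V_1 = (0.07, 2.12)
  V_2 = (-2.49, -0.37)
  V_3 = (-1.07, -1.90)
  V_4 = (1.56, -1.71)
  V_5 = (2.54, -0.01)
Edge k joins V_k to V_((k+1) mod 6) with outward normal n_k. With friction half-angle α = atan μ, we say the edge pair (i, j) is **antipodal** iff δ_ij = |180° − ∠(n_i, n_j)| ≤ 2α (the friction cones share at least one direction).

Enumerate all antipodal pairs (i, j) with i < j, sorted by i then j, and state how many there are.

α = atan 0.35 = 19.29°;  2α = 38.58°
n_0 = (+0.3367, +0.9416)
n_1 = (-0.6972, +0.7168)
n_2 = (-0.7330, -0.6803)
n_3 = (+0.0721, -0.9974)
n_4 = (+0.8664, -0.4994)
n_5 = (+0.8827, +0.4700)
  (0,1): δ = 116.12°  ·
  (0,2): δ = 27.46°  ✓
  (0,3): δ = 23.81°  ✓
  (0,4): δ = 79.71°  ·
  (0,5): δ = 137.71°  ·
  (1,2): δ = 91.34°  ·
  (1,3): δ = 40.07°  ·
  (1,4): δ = 15.83°  ✓
  (1,5): δ = 73.83°  ·
  (2,3): δ = 128.73°  ·
  (2,4): δ = 72.83°  ·
  (2,5): δ = 14.83°  ✓
  (3,4): δ = 124.09°  ·
  (3,5): δ = 66.10°  ·
  (4,5): δ = 122.00°  ·
antipodal pairs: 4

count = 4; pairs: (0,2), (0,3), (1,4), (2,5)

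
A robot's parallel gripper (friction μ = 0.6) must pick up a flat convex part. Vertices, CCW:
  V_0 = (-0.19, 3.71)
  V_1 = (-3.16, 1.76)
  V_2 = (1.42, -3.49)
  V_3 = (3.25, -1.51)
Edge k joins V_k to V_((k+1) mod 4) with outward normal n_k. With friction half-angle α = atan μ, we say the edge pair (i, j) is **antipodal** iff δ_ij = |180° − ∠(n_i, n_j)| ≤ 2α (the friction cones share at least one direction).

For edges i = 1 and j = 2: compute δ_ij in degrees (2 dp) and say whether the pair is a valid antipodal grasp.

δ = 83.85°, invalid

α = atan 0.6 = 30.96°;  2α = 61.93°
edge 1: e_1 = (+4.58, -5.25);  n_1 = (-0.7536, -0.6574)
edge 2: e_2 = (+1.83, +1.98);  n_2 = (+0.7344, -0.6787)
∠(n_1, n_2) = 96.15°
δ = |180° − 96.15°| = 83.85°
83.85° > 2α = 61.93°  →  invalid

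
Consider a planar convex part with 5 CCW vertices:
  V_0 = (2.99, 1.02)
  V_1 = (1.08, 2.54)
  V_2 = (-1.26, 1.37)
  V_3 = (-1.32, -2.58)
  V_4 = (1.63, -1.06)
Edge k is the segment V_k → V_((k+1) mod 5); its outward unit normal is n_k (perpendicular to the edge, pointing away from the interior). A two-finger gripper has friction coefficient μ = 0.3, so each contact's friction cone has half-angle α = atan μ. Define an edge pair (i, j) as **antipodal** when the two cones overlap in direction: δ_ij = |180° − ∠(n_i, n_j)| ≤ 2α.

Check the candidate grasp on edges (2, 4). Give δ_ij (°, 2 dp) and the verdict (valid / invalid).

δ = 32.31°, valid

α = atan 0.3 = 16.70°;  2α = 33.40°
edge 2: e_2 = (-0.06, -3.95);  n_2 = (-0.9999, +0.0152)
edge 4: e_4 = (+1.36, +2.08);  n_4 = (+0.8370, -0.5472)
∠(n_2, n_4) = 147.69°
δ = |180° − 147.69°| = 32.31°
32.31° ≤ 2α = 33.40°  →  valid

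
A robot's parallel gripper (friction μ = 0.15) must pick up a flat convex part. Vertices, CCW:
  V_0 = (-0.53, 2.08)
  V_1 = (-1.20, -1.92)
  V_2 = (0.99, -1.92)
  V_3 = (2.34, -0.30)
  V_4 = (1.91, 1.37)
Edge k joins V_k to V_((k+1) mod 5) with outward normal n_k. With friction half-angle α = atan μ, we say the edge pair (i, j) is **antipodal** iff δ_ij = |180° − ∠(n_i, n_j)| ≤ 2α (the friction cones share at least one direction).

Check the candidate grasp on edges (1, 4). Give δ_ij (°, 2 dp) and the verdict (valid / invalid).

δ = 16.22°, valid

α = atan 0.15 = 8.53°;  2α = 17.06°
edge 1: e_1 = (+2.19, +0.00);  n_1 = (+0.0000, -1.0000)
edge 4: e_4 = (-2.44, +0.71);  n_4 = (+0.2794, +0.9602)
∠(n_1, n_4) = 163.78°
δ = |180° − 163.78°| = 16.22°
16.22° ≤ 2α = 17.06°  →  valid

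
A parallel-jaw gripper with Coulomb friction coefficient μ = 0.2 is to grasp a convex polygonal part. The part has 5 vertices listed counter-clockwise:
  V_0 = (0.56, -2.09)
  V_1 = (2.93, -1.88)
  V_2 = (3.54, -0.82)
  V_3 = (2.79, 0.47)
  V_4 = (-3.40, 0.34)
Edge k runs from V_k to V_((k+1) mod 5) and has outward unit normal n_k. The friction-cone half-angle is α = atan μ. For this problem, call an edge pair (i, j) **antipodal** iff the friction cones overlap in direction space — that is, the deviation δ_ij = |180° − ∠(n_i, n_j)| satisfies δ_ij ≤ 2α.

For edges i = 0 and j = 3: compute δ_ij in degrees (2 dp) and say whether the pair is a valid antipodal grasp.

δ = 3.86°, valid

α = atan 0.2 = 11.31°;  2α = 22.62°
edge 0: e_0 = (+2.37, +0.21);  n_0 = (+0.0883, -0.9961)
edge 3: e_3 = (-6.19, -0.13);  n_3 = (-0.0210, +0.9998)
∠(n_0, n_3) = 176.14°
δ = |180° − 176.14°| = 3.86°
3.86° ≤ 2α = 22.62°  →  valid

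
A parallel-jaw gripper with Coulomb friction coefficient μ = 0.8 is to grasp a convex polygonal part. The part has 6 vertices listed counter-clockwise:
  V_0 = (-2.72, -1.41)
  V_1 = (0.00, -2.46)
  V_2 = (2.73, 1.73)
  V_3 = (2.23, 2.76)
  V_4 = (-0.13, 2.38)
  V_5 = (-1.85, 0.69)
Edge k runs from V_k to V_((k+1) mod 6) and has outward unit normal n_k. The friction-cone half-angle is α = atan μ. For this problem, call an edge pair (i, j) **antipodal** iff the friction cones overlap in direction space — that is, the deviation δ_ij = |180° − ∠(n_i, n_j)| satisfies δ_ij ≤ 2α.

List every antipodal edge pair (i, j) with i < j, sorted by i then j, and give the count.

α = atan 0.8 = 38.66°;  2α = 77.32°
n_0 = (-0.3601, -0.9329)
n_1 = (+0.8378, -0.5459)
n_2 = (+0.8996, +0.4367)
n_3 = (-0.1590, +0.9873)
n_4 = (-0.7009, +0.7133)
n_5 = (-0.9239, +0.3827)
  (0,1): δ = 101.98°  ·
  (0,2): δ = 43.00°  ✓
  (0,3): δ = 30.26°  ✓
  (0,4): δ = 65.60°  ✓
  (0,5): δ = 88.60°  ·
  (1,2): δ = 121.02°  ·
  (1,3): δ = 47.77°  ✓
  (1,4): δ = 12.42°  ✓
  (1,5): δ = 10.58°  ✓
  (2,3): δ = 106.75°  ·
  (2,4): δ = 71.40°  ✓
  (2,5): δ = 48.40°  ✓
  (3,4): δ = 144.65°  ·
  (3,5): δ = 121.65°  ·
  (4,5): δ = 157.00°  ·
antipodal pairs: 8

count = 8; pairs: (0,2), (0,3), (0,4), (1,3), (1,4), (1,5), (2,4), (2,5)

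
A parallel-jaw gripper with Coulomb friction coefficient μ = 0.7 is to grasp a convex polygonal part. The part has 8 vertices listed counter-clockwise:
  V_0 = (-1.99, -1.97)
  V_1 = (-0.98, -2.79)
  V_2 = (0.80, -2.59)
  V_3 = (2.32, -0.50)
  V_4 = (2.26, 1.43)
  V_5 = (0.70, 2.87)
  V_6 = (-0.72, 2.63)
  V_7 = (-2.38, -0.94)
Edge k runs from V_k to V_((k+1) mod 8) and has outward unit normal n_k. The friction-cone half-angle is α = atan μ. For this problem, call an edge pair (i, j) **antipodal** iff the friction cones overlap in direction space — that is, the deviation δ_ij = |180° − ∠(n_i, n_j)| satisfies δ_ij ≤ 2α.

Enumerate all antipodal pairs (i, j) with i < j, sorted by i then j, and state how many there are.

α = atan 0.7 = 34.99°;  2α = 69.98°
n_0 = (-0.6303, -0.7763)
n_1 = (+0.1117, -0.9937)
n_2 = (+0.8087, -0.5882)
n_3 = (+0.9995, +0.0311)
n_4 = (+0.6783, +0.7348)
n_5 = (-0.1667, +0.9860)
n_6 = (-0.9068, +0.4216)
n_7 = (-0.9352, -0.3541)
  (0,1): δ = 134.52°  ·
  (0,2): δ = 86.95°  ·
  (0,3): δ = 49.15°  ✓
  (0,4): δ = 3.64°  ✓
  (0,5): δ = 48.67°  ✓
  (0,6): δ = 104.13°  ·
  (0,7): δ = 149.81°  ·
  (1,2): δ = 132.44°  ·
  (1,3): δ = 94.63°  ·
  (1,4): δ = 49.12°  ✓
  (1,5): δ = 3.18°  ✓
  (1,6): δ = 58.65°  ✓
  (1,7): δ = 104.33°  ·
  (2,3): δ = 142.19°  ·
  (2,4): δ = 96.68°  ·
  (2,5): δ = 44.38°  ✓
  (2,6): δ = 11.09°  ✓
  (2,7): δ = 56.77°  ✓
  (3,4): δ = 134.49°  ·
  (3,5): δ = 82.19°  ·
  (3,6): δ = 26.72°  ✓
  (3,7): δ = 18.96°  ✓
  (4,5): δ = 127.70°  ·
  (4,6): δ = 72.23°  ·
  (4,7): δ = 26.55°  ✓
  (5,6): δ = 124.53°  ·
  (5,7): δ = 78.85°  ·
  (6,7): δ = 134.32°  ·
antipodal pairs: 12

count = 12; pairs: (0,3), (0,4), (0,5), (1,4), (1,5), (1,6), (2,5), (2,6), (2,7), (3,6), (3,7), (4,7)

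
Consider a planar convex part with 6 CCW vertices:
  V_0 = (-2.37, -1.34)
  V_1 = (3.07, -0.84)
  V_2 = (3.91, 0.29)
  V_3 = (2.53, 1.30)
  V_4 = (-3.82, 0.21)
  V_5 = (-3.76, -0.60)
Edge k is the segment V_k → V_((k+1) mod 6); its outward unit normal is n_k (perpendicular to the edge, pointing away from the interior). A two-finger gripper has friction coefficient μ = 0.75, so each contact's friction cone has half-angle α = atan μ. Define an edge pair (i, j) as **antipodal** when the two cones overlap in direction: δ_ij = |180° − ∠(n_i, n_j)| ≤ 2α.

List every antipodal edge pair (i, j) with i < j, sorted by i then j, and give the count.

α = atan 0.75 = 36.87°;  2α = 73.74°
n_0 = (+0.0915, -0.9958)
n_1 = (+0.8025, -0.5966)
n_2 = (+0.5906, +0.8070)
n_3 = (-0.1692, +0.9856)
n_4 = (-0.9973, -0.0739)
n_5 = (-0.4699, -0.8827)
  (0,1): δ = 131.88°  ·
  (0,2): δ = 41.45°  ✓
  (0,3): δ = 4.49°  ✓
  (0,4): δ = 88.98°  ·
  (0,5): δ = 146.72°  ·
  (1,2): δ = 89.57°  ·
  (1,3): δ = 43.63°  ✓
  (1,4): δ = 40.86°  ✓
  (1,5): δ = 98.60°  ·
  (2,3): δ = 134.06°  ·
  (2,4): δ = 49.56°  ✓
  (2,5): δ = 8.17°  ✓
  (3,4): δ = 95.50°  ·
  (3,5): δ = 37.77°  ✓
  (4,5): δ = 122.27°  ·
antipodal pairs: 7

count = 7; pairs: (0,2), (0,3), (1,3), (1,4), (2,4), (2,5), (3,5)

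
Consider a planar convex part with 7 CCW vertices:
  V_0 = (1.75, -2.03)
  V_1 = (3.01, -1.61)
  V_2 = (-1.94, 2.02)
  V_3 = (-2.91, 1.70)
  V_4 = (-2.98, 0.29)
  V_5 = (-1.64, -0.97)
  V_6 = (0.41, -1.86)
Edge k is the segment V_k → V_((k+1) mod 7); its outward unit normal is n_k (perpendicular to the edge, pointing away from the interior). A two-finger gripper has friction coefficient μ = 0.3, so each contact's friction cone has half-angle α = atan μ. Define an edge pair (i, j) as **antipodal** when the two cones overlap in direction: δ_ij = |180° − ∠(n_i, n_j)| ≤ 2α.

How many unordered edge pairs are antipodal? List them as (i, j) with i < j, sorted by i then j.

α = atan 0.3 = 16.70°;  2α = 33.40°
n_0 = (+0.3162, -0.9487)
n_1 = (+0.5914, +0.8064)
n_2 = (-0.3133, +0.9497)
n_3 = (-0.9988, +0.0496)
n_4 = (-0.6850, -0.7285)
n_5 = (-0.3982, -0.9173)
n_6 = (-0.1259, -0.9920)
  (0,1): δ = 54.69°  ·
  (0,2): δ = 0.18°  ✓
  (0,3): δ = 68.72°  ·
  (0,4): δ = 118.33°  ·
  (0,5): δ = 138.10°  ·
  (0,6): δ = 154.33°  ·
  (1,2): δ = 125.49°  ·
  (1,3): δ = 56.59°  ·
  (1,4): δ = 6.98°  ✓
  (1,5): δ = 12.79°  ✓
  (1,6): δ = 29.02°  ✓
  (2,3): δ = 111.10°  ·
  (2,4): δ = 61.50°  ·
  (2,5): δ = 41.73°  ·
  (2,6): δ = 25.49°  ✓
  (3,4): δ = 130.40°  ·
  (3,5): δ = 110.63°  ·
  (3,6): δ = 94.39°  ·
  (4,5): δ = 160.23°  ·
  (4,6): δ = 143.99°  ·
  (5,6): δ = 163.76°  ·
antipodal pairs: 5

count = 5; pairs: (0,2), (1,4), (1,5), (1,6), (2,6)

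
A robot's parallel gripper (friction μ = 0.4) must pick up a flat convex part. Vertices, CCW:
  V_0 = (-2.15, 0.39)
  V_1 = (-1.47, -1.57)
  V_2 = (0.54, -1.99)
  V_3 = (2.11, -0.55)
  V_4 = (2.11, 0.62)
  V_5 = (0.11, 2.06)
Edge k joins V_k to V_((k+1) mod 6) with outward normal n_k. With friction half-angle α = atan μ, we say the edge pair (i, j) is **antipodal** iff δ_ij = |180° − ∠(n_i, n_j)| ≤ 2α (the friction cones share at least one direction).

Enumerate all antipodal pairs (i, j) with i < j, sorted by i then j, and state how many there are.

α = atan 0.4 = 21.80°;  2α = 43.60°
n_0 = (-0.9448, -0.3278)
n_1 = (-0.2045, -0.9789)
n_2 = (+0.6759, -0.7370)
n_3 = (+1.0000, -0.0000)
n_4 = (+0.5843, +0.8115)
n_5 = (-0.5943, +0.8043)
  (0,1): δ = 120.94°  ·
  (0,2): δ = 66.61°  ·
  (0,3): δ = 19.13°  ✓
  (0,4): δ = 35.11°  ✓
  (0,5): δ = 107.33°  ·
  (1,2): δ = 125.67°  ·
  (1,3): δ = 78.20°  ·
  (1,4): δ = 23.95°  ✓
  (1,5): δ = 48.26°  ·
  (2,3): δ = 132.53°  ·
  (2,4): δ = 78.28°  ·
  (2,5): δ = 6.06°  ✓
  (3,4): δ = 125.75°  ·
  (3,5): δ = 53.54°  ·
  (4,5): δ = 107.78°  ·
antipodal pairs: 4

count = 4; pairs: (0,3), (0,4), (1,4), (2,5)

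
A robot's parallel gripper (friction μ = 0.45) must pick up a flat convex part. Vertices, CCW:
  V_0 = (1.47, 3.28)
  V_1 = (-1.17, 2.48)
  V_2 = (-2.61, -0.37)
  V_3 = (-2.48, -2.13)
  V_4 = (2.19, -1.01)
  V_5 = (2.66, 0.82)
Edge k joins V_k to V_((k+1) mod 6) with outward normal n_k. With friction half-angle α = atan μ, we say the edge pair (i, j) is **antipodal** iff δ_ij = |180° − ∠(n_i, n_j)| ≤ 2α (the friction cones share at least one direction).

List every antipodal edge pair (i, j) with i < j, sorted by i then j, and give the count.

count = 4; pairs: (0,3), (1,4), (2,4), (2,5)

α = atan 0.45 = 24.23°;  2α = 48.46°
n_0 = (-0.2900, +0.9570)
n_1 = (-0.8925, +0.4510)
n_2 = (-0.9973, -0.0737)
n_3 = (+0.2332, -0.9724)
n_4 = (+0.9686, -0.2488)
n_5 = (+0.9002, +0.4355)
  (0,1): δ = 133.66°  ·
  (0,2): δ = 102.63°  ·
  (0,3): δ = 3.37°  ✓
  (0,4): δ = 58.74°  ·
  (0,5): δ = 98.96°  ·
  (1,2): δ = 148.97°  ·
  (1,3): δ = 49.71°  ·
  (1,4): δ = 12.40°  ✓
  (1,5): δ = 52.62°  ·
  (2,3): δ = 80.74°  ·
  (2,4): δ = 18.63°  ✓
  (2,5): δ = 21.59°  ✓
  (3,4): δ = 117.89°  ·
  (3,5): δ = 77.67°  ·
  (4,5): δ = 139.78°  ·
antipodal pairs: 4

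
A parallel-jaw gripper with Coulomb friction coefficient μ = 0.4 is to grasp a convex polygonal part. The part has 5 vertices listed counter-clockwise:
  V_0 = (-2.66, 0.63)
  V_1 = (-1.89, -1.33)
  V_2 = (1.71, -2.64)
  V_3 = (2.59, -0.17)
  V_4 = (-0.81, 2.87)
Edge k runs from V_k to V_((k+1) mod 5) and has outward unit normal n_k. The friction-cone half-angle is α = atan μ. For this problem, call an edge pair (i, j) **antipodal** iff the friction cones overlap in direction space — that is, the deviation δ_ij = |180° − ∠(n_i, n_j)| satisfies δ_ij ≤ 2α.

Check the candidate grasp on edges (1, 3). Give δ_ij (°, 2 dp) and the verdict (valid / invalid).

α = atan 0.4 = 21.80°;  2α = 43.60°
edge 1: e_1 = (+3.60, -1.31);  n_1 = (-0.3420, -0.9397)
edge 3: e_3 = (-3.40, +3.04);  n_3 = (+0.6665, +0.7455)
∠(n_1, n_3) = 158.20°
δ = |180° − 158.20°| = 21.80°
21.80° ≤ 2α = 43.60°  →  valid

δ = 21.80°, valid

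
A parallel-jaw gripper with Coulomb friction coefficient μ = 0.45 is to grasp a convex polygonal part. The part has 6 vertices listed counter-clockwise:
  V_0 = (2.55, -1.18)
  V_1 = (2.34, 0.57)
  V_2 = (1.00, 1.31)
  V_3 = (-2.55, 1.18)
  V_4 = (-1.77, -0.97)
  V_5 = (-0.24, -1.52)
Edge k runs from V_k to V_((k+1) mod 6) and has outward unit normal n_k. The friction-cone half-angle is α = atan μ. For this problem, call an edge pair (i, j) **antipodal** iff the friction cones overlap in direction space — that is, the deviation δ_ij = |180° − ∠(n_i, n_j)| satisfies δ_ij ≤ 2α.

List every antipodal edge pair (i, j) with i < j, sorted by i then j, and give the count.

α = atan 0.45 = 24.23°;  2α = 48.46°
n_0 = (+0.9929, +0.1191)
n_1 = (+0.4834, +0.8754)
n_2 = (-0.0366, +0.9993)
n_3 = (-0.9400, -0.3410)
n_4 = (-0.3383, -0.9410)
n_5 = (+0.1210, -0.9927)
  (0,1): δ = 125.75°  ·
  (0,2): δ = 94.75°  ·
  (0,3): δ = 13.10°  ✓
  (0,4): δ = 63.38°  ·
  (0,5): δ = 90.11°  ·
  (1,2): δ = 148.99°  ·
  (1,3): δ = 41.15°  ✓
  (1,4): δ = 9.14°  ✓
  (1,5): δ = 35.86°  ✓
  (2,3): δ = 72.16°  ·
  (2,4): δ = 21.87°  ✓
  (2,5): δ = 4.85°  ✓
  (3,4): δ = 129.71°  ·
  (3,5): δ = 102.99°  ·
  (4,5): δ = 153.28°  ·
antipodal pairs: 6

count = 6; pairs: (0,3), (1,3), (1,4), (1,5), (2,4), (2,5)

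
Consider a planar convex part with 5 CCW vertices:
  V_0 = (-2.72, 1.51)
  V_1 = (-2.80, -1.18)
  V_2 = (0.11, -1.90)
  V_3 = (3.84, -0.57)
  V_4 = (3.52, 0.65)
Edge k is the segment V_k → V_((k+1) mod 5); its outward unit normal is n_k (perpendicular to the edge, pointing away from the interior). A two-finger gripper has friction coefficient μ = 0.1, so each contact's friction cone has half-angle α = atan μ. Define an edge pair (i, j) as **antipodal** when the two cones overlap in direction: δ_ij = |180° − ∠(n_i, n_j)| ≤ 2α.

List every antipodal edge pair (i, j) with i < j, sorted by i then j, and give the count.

α = atan 0.1 = 5.71°;  2α = 11.42°
n_0 = (-0.9996, +0.0297)
n_1 = (-0.2402, -0.9707)
n_2 = (+0.3359, -0.9419)
n_3 = (+0.9673, +0.2537)
n_4 = (+0.1365, +0.9906)
  (0,1): δ = 102.19°  ·
  (0,2): δ = 68.67°  ·
  (0,3): δ = 16.40°  ·
  (0,4): δ = 83.86°  ·
  (1,2): δ = 146.48°  ·
  (1,3): δ = 61.41°  ·
  (1,4): δ = 6.05°  ✓
  (2,3): δ = 94.93°  ·
  (2,4): δ = 27.47°  ·
  (3,4): δ = 112.54°  ·
antipodal pairs: 1

count = 1; pairs: (1,4)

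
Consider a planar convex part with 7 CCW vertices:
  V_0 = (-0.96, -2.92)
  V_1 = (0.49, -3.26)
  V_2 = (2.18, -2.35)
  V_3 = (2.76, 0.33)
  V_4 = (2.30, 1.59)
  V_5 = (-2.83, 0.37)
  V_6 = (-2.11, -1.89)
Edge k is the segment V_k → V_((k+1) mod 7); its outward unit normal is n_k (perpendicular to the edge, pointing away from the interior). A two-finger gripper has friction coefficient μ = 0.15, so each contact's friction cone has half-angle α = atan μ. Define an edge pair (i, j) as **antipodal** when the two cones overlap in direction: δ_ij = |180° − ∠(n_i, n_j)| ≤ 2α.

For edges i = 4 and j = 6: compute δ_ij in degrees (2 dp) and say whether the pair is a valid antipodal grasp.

δ = 55.23°, invalid

α = atan 0.15 = 8.53°;  2α = 17.06°
edge 4: e_4 = (-5.13, -1.22);  n_4 = (-0.2314, +0.9729)
edge 6: e_6 = (+1.15, -1.03);  n_6 = (-0.6672, -0.7449)
∠(n_4, n_6) = 124.77°
δ = |180° − 124.77°| = 55.23°
55.23° > 2α = 17.06°  →  invalid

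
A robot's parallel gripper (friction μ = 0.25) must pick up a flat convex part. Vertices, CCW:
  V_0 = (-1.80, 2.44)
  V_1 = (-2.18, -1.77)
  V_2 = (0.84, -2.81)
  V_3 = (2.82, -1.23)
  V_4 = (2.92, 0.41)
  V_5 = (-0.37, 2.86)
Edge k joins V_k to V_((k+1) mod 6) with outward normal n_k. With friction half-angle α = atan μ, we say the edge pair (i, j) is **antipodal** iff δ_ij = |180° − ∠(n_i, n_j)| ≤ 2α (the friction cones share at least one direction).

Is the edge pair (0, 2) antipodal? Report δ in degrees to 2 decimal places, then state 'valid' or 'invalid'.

δ = 46.25°, invalid

α = atan 0.25 = 14.04°;  2α = 28.07°
edge 0: e_0 = (-0.38, -4.21);  n_0 = (-0.9960, +0.0899)
edge 2: e_2 = (+1.98, +1.58);  n_2 = (+0.6237, -0.7816)
∠(n_0, n_2) = 133.75°
δ = |180° − 133.75°| = 46.25°
46.25° > 2α = 28.07°  →  invalid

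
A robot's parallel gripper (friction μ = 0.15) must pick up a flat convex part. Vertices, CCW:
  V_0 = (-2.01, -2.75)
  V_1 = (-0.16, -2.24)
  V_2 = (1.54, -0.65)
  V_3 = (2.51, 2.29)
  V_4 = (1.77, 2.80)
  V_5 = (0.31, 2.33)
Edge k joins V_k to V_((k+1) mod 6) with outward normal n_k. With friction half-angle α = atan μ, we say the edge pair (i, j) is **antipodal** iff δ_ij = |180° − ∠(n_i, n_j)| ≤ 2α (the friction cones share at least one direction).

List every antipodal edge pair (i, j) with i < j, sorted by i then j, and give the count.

α = atan 0.15 = 8.53°;  2α = 17.06°
n_0 = (+0.2658, -0.9640)
n_1 = (+0.6831, -0.7303)
n_2 = (+0.9496, -0.3133)
n_3 = (+0.5675, +0.8234)
n_4 = (-0.3064, +0.9519)
n_5 = (-0.9096, +0.4154)
  (0,1): δ = 152.33°  ·
  (0,2): δ = 123.67°  ·
  (0,3): δ = 49.99°  ·
  (0,4): δ = 2.43°  ✓
  (0,5): δ = 50.04°  ·
  (1,2): δ = 151.34°  ·
  (1,3): δ = 77.66°  ·
  (1,4): δ = 25.24°  ·
  (1,5): δ = 22.37°  ·
  (2,3): δ = 106.31°  ·
  (2,4): δ = 53.90°  ·
  (2,5): δ = 6.29°  ✓
  (3,4): δ = 127.58°  ·
  (3,5): δ = 79.97°  ·
  (4,5): δ = 132.39°  ·
antipodal pairs: 2

count = 2; pairs: (0,4), (2,5)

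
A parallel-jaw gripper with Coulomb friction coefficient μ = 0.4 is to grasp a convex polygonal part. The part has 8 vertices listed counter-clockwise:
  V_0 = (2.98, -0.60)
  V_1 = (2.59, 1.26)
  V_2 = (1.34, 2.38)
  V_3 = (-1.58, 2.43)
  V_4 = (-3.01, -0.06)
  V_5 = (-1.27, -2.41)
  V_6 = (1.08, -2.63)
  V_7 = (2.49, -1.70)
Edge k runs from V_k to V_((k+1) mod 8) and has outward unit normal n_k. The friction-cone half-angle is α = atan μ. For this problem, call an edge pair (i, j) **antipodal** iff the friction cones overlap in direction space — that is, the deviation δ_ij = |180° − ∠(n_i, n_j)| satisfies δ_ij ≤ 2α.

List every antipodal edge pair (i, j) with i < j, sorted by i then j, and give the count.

α = atan 0.4 = 21.80°;  2α = 43.60°
n_0 = (+0.9787, +0.2052)
n_1 = (+0.6673, +0.7448)
n_2 = (+0.0171, +0.9999)
n_3 = (-0.8672, +0.4980)
n_4 = (-0.8037, -0.5951)
n_5 = (-0.0932, -0.9956)
n_6 = (+0.5506, -0.8348)
n_7 = (+0.9135, -0.4069)
  (0,1): δ = 143.70°  ·
  (0,2): δ = 102.82°  ·
  (0,3): δ = 41.71°  ✓
  (0,4): δ = 24.68°  ✓
  (0,5): δ = 72.81°  ·
  (0,6): δ = 111.57°  ·
  (0,7): δ = 144.15°  ·
  (1,2): δ = 139.12°  ·
  (1,3): δ = 78.01°  ·
  (1,4): δ = 11.62°  ✓
  (1,5): δ = 36.51°  ✓
  (1,6): δ = 75.27°  ·
  (1,7): δ = 107.85°  ·
  (2,3): δ = 118.89°  ·
  (2,4): δ = 52.50°  ·
  (2,5): δ = 4.37°  ✓
  (2,6): δ = 34.39°  ✓
  (2,7): δ = 66.97°  ·
  (3,4): δ = 113.61°  ·
  (3,5): δ = 65.48°  ·
  (3,6): δ = 26.72°  ✓
  (3,7): δ = 5.86°  ✓
  (4,5): δ = 131.87°  ·
  (4,6): δ = 93.11°  ·
  (4,7): δ = 60.53°  ·
  (5,6): δ = 141.24°  ·
  (5,7): δ = 108.66°  ·
  (6,7): δ = 147.42°  ·
antipodal pairs: 8

count = 8; pairs: (0,3), (0,4), (1,4), (1,5), (2,5), (2,6), (3,6), (3,7)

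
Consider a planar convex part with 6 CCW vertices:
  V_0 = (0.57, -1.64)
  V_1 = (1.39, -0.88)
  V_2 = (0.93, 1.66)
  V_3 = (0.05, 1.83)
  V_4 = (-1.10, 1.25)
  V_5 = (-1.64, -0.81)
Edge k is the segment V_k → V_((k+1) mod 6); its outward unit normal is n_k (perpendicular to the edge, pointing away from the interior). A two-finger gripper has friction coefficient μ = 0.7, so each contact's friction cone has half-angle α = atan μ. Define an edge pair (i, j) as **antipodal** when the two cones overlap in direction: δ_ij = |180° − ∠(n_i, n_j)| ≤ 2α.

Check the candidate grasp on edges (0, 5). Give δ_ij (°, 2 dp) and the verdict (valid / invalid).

δ = 116.59°, invalid

α = atan 0.7 = 34.99°;  2α = 69.98°
edge 0: e_0 = (+0.82, +0.76);  n_0 = (+0.6798, -0.7334)
edge 5: e_5 = (+2.21, -0.83);  n_5 = (-0.3516, -0.9362)
∠(n_0, n_5) = 63.41°
δ = |180° − 63.41°| = 116.59°
116.59° > 2α = 69.98°  →  invalid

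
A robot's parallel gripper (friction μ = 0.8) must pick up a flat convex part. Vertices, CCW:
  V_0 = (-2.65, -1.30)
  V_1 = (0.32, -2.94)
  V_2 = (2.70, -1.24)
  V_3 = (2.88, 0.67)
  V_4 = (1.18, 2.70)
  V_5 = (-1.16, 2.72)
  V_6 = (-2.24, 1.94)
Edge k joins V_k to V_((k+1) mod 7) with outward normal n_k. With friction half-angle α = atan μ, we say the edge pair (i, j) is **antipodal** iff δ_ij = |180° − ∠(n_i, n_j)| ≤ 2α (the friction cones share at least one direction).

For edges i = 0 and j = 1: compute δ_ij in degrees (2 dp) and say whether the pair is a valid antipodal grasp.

α = atan 0.8 = 38.66°;  2α = 77.32°
edge 0: e_0 = (+2.97, -1.64);  n_0 = (-0.4834, -0.8754)
edge 1: e_1 = (+2.38, +1.70);  n_1 = (+0.5812, -0.8137)
∠(n_0, n_1) = 64.44°
δ = |180° − 64.44°| = 115.56°
115.56° > 2α = 77.32°  →  invalid

δ = 115.56°, invalid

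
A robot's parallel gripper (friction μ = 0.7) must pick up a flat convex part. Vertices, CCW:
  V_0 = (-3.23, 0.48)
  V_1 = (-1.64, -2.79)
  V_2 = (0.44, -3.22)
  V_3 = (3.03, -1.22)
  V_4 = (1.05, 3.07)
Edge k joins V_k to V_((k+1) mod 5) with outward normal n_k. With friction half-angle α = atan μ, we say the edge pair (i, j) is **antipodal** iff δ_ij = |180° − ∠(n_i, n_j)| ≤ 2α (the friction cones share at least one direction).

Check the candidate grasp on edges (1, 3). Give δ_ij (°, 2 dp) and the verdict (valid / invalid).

α = atan 0.7 = 34.99°;  2α = 69.98°
edge 1: e_1 = (+2.08, -0.43);  n_1 = (-0.2024, -0.9793)
edge 3: e_3 = (-1.98, +4.29);  n_3 = (+0.9080, +0.4191)
∠(n_1, n_3) = 126.46°
δ = |180° − 126.46°| = 53.54°
53.54° ≤ 2α = 69.98°  →  valid

δ = 53.54°, valid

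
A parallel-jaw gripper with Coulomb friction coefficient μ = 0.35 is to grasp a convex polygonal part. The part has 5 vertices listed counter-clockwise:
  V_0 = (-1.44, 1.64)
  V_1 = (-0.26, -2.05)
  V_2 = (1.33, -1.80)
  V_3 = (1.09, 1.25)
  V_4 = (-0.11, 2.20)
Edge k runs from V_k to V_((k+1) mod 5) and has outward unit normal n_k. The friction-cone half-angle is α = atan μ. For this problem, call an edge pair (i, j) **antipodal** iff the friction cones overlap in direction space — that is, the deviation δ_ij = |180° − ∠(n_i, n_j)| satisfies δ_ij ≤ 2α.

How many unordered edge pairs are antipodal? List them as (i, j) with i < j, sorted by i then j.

α = atan 0.35 = 19.29°;  2α = 38.58°
n_0 = (-0.9525, -0.3046)
n_1 = (+0.1553, -0.9879)
n_2 = (+0.9969, +0.0784)
n_3 = (+0.6207, +0.7840)
n_4 = (-0.3881, +0.9216)
  (0,1): δ = 98.80°  ·
  (0,2): δ = 13.23°  ✓
  (0,3): δ = 33.90°  ✓
  (0,4): δ = 95.10°  ·
  (1,2): δ = 94.44°  ·
  (1,3): δ = 47.30°  ·
  (1,4): δ = 13.90°  ✓
  (2,3): δ = 132.87°  ·
  (2,4): δ = 71.67°  ·
  (3,4): δ = 118.80°  ·
antipodal pairs: 3

count = 3; pairs: (0,2), (0,3), (1,4)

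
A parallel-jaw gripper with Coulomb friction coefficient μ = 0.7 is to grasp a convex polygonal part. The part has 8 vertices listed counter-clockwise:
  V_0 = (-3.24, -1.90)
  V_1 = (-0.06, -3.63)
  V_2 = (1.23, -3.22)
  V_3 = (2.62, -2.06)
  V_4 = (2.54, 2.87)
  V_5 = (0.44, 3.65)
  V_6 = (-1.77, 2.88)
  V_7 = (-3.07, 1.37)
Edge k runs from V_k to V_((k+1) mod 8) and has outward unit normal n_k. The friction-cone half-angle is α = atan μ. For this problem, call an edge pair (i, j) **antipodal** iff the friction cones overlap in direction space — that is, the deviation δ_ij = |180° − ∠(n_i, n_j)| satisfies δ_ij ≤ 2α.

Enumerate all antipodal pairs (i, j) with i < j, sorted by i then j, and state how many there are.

count = 13; pairs: (0,3), (0,4), (0,5), (1,4), (1,5), (1,6), (1,7), (2,4), (2,5), (2,6), (2,7), (3,6), (3,7)

α = atan 0.7 = 34.99°;  2α = 69.98°
n_0 = (-0.4779, -0.8784)
n_1 = (+0.3029, -0.9530)
n_2 = (+0.6407, -0.7678)
n_3 = (+0.9999, +0.0162)
n_4 = (+0.3482, +0.9374)
n_5 = (-0.3290, +0.9443)
n_6 = (-0.7578, +0.6524)
n_7 = (-0.9987, +0.0519)
  (0,1): δ = 133.82°  ·
  (0,2): δ = 111.61°  ·
  (0,3): δ = 60.52°  ✓
  (0,4): δ = 8.17°  ✓
  (0,5): δ = 47.76°  ✓
  (0,6): δ = 77.82°  ·
  (0,7): δ = 115.57°  ·
  (1,2): δ = 157.79°  ·
  (1,3): δ = 106.70°  ·
  (1,4): δ = 38.01°  ✓
  (1,5): δ = 1.58°  ✓
  (1,6): δ = 31.64°  ✓
  (1,7): δ = 69.39°  ✓
  (2,3): δ = 128.92°  ·
  (2,4): δ = 60.22°  ✓
  (2,5): δ = 20.64°  ✓
  (2,6): δ = 9.43°  ✓
  (2,7): δ = 47.18°  ✓
  (3,4): δ = 111.31°  ·
  (3,5): δ = 71.72°  ·
  (3,6): δ = 41.66°  ✓
  (3,7): δ = 3.91°  ✓
  (4,5): δ = 140.41°  ·
  (4,6): δ = 110.35°  ·
  (4,7): δ = 72.60°  ·
  (5,6): δ = 149.94°  ·
  (5,7): δ = 112.19°  ·
  (6,7): δ = 142.25°  ·
antipodal pairs: 13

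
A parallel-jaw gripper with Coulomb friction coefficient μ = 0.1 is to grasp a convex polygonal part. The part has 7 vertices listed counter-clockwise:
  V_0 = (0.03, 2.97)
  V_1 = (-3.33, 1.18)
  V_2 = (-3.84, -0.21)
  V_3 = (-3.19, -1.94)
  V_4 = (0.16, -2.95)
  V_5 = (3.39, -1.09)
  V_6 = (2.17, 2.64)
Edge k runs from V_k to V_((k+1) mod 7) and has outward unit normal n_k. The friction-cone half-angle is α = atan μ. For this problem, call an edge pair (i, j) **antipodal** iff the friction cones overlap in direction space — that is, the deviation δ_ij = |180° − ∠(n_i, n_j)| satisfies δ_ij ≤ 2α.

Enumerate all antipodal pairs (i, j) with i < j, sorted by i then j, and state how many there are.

α = atan 0.1 = 5.71°;  2α = 11.42°
n_0 = (-0.4702, +0.8826)
n_1 = (-0.9388, +0.3445)
n_2 = (-0.9361, -0.3517)
n_3 = (-0.2887, -0.9574)
n_4 = (+0.4990, -0.8666)
n_5 = (+0.9505, +0.3109)
n_6 = (+0.1524, +0.9883)
  (0,1): δ = 138.19°  ·
  (0,2): δ = 97.45°  ·
  (0,3): δ = 44.82°  ·
  (0,4): δ = 1.89°  ✓
  (0,5): δ = 80.07°  ·
  (0,6): δ = 143.19°  ·
  (1,2): δ = 139.26°  ·
  (1,3): δ = 86.63°  ·
  (1,4): δ = 39.92°  ·
  (1,5): δ = 38.26°  ·
  (1,6): δ = 101.38°  ·
  (2,3): δ = 127.37°  ·
  (2,4): δ = 80.66°  ·
  (2,5): δ = 2.48°  ✓
  (2,6): δ = 60.64°  ·
  (3,4): δ = 133.29°  ·
  (3,5): δ = 55.11°  ·
  (3,6): δ = 8.01°  ✓
  (4,5): δ = 101.82°  ·
  (4,6): δ = 38.70°  ·
  (5,6): δ = 116.88°  ·
antipodal pairs: 3

count = 3; pairs: (0,4), (2,5), (3,6)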